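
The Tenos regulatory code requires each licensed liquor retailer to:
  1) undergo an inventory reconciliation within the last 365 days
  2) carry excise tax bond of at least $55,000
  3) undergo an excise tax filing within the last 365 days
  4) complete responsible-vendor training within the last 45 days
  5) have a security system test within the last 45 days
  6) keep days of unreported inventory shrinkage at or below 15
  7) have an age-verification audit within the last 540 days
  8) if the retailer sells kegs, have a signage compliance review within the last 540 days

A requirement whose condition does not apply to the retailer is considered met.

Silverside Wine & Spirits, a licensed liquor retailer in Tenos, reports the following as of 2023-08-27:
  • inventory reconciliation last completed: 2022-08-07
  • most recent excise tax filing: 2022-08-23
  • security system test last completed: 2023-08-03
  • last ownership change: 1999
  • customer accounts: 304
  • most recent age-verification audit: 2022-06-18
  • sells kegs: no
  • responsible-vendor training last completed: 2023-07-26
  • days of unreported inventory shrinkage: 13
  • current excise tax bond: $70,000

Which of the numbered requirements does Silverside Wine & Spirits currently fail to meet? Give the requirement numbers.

1. inventory reconciliation 385 days ago vs limit 365 → not met
2. excise tax bond $70,000 ≥ $55,000 → met
3. excise tax filing 369 days ago vs limit 365 → not met
4. responsible-vendor training 32 days ago vs limit 45 → met
5. security system test 24 days ago vs limit 45 → met
6. days of unreported inventory shrinkage 13 ≤ 15 → met
7. age-verification audit 435 days ago vs limit 540 → met
8. condition 'sells kegs' does not hold → requirement n/a → met
Not met: 1, 3

1, 3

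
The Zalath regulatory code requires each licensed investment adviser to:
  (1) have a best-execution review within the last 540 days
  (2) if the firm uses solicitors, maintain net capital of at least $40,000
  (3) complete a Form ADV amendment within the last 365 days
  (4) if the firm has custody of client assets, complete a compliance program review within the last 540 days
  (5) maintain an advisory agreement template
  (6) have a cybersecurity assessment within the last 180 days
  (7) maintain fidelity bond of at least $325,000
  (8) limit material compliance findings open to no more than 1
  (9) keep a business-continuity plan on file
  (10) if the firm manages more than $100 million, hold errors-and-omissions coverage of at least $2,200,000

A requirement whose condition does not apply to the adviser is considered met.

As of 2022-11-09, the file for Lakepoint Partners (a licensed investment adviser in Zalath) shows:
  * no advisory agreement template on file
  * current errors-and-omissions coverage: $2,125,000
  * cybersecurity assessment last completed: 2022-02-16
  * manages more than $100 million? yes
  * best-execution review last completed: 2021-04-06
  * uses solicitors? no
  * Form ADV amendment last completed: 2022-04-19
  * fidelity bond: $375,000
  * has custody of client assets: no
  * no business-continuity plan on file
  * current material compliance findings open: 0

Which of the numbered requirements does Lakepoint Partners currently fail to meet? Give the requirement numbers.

1, 5, 6, 9, 10

1. best-execution review 582 days ago vs limit 540 → not met
2. condition 'uses solicitors' does not hold → requirement n/a → met
3. Form ADV amendment 204 days ago vs limit 365 → met
4. condition 'has custody of client assets' does not hold → requirement n/a → met
5. advisory agreement template absent → not met
6. cybersecurity assessment 266 days ago vs limit 180 → not met
7. fidelity bond $375,000 ≥ $325,000 → met
8. material compliance findings open 0 ≤ 1 → met
9. business-continuity plan absent → not met
10. condition 'manages more than $100 million' holds; errors-and-omissions coverage $2,125,000 < $2,200,000 → not met
Not met: 1, 5, 6, 9, 10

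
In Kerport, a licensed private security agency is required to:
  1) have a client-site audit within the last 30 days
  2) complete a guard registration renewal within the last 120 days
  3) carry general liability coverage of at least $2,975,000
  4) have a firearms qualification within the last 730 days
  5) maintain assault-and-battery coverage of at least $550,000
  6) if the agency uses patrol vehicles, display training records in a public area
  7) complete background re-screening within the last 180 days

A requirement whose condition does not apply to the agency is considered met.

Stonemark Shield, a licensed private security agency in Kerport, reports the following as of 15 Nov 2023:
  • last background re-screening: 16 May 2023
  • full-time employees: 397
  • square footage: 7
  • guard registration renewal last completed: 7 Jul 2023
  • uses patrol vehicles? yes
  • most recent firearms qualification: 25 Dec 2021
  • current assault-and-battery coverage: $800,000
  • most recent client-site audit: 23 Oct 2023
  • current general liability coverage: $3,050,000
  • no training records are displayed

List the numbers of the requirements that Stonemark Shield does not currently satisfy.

1. client-site audit 23 days ago vs limit 30 → met
2. guard registration renewal 131 days ago vs limit 120 → not met
3. general liability coverage $3,050,000 ≥ $2,975,000 → met
4. firearms qualification 690 days ago vs limit 730 → met
5. assault-and-battery coverage $800,000 ≥ $550,000 → met
6. condition 'uses patrol vehicles' holds; training records absent → not met
7. background re-screening 183 days ago vs limit 180 → not met
Not met: 2, 6, 7

2, 6, 7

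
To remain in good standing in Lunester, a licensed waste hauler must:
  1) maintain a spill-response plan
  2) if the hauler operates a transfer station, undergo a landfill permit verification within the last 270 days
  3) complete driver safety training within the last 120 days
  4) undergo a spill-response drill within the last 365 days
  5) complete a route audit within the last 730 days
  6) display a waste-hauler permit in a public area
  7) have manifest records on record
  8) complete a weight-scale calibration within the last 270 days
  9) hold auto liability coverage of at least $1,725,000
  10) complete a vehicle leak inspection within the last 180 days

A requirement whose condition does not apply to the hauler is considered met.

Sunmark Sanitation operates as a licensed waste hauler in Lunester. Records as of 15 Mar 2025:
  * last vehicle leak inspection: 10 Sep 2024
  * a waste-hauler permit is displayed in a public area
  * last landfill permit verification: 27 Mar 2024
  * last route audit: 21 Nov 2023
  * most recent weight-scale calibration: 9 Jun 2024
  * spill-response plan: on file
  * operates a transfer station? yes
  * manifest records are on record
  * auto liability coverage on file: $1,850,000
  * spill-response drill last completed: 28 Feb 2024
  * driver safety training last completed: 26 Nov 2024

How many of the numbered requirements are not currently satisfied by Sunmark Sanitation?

4

1. spill-response plan present → met
2. condition 'operates a transfer station' holds; landfill permit verification 353 days ago vs limit 270 → not met
3. driver safety training 109 days ago vs limit 120 → met
4. spill-response drill 381 days ago vs limit 365 → not met
5. route audit 480 days ago vs limit 730 → met
6. waste-hauler permit present → met
7. manifest records present → met
8. weight-scale calibration 279 days ago vs limit 270 → not met
9. auto liability coverage $1,850,000 ≥ $1,725,000 → met
10. vehicle leak inspection 186 days ago vs limit 180 → not met
Not met: 4 of 10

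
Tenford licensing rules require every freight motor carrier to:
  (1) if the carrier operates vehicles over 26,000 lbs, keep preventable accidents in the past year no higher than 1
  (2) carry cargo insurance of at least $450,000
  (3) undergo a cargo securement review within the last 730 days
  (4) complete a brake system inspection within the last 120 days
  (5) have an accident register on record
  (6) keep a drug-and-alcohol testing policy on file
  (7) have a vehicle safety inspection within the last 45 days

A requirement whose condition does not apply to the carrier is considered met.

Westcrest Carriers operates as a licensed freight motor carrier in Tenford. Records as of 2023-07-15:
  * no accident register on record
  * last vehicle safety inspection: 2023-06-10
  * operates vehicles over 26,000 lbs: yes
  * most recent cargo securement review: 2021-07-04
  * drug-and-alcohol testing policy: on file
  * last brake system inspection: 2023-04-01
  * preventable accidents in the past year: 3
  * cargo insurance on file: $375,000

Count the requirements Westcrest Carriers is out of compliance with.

4

1. condition 'operates vehicles over 26,000 lbs' holds; preventable accidents in the past year 3 > 1 → not met
2. cargo insurance $375,000 < $450,000 → not met
3. cargo securement review 741 days ago vs limit 730 → not met
4. brake system inspection 105 days ago vs limit 120 → met
5. accident register absent → not met
6. drug-and-alcohol testing policy present → met
7. vehicle safety inspection 35 days ago vs limit 45 → met
Not met: 4 of 7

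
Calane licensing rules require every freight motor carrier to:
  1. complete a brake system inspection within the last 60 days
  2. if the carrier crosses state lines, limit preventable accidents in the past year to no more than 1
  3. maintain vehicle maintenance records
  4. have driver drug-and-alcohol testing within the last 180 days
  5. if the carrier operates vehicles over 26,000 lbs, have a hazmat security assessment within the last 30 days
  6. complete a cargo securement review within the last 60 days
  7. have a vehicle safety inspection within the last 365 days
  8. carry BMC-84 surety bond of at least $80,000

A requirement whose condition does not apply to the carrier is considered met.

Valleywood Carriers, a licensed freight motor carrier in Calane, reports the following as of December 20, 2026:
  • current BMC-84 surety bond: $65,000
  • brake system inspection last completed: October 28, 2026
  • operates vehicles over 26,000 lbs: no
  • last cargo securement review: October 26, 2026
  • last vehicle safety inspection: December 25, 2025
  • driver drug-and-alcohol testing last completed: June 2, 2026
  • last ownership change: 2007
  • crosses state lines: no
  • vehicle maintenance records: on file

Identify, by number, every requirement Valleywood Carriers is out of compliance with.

4, 8

1. brake system inspection 53 days ago vs limit 60 → met
2. condition 'crosses state lines' does not hold → requirement n/a → met
3. vehicle maintenance records present → met
4. driver drug-and-alcohol testing 201 days ago vs limit 180 → not met
5. condition 'operates vehicles over 26,000 lbs' does not hold → requirement n/a → met
6. cargo securement review 55 days ago vs limit 60 → met
7. vehicle safety inspection 360 days ago vs limit 365 → met
8. BMC-84 surety bond $65,000 < $80,000 → not met
Not met: 4, 8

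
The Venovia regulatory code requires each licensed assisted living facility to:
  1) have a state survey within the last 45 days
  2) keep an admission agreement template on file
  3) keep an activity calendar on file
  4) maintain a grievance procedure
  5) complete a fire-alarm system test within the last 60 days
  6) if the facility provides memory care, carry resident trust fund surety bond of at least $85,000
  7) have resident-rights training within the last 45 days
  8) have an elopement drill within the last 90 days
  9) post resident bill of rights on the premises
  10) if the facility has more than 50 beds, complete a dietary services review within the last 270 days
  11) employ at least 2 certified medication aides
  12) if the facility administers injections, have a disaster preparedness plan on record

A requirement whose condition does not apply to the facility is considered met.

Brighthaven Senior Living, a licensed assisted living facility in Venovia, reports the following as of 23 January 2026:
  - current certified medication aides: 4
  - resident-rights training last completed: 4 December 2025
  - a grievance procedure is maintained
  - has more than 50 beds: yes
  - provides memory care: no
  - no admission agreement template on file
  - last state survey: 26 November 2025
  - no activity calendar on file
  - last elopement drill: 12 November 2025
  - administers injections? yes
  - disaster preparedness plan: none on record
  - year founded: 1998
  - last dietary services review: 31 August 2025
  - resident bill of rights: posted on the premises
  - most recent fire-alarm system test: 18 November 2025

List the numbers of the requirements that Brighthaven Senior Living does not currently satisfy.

1. state survey 58 days ago vs limit 45 → not met
2. admission agreement template absent → not met
3. activity calendar absent → not met
4. grievance procedure present → met
5. fire-alarm system test 66 days ago vs limit 60 → not met
6. condition 'provides memory care' does not hold → requirement n/a → met
7. resident-rights training 50 days ago vs limit 45 → not met
8. elopement drill 72 days ago vs limit 90 → met
9. resident bill of rights present → met
10. condition 'has more than 50 beds' holds; dietary services review 145 days ago vs limit 270 → met
11. certified medication aides 4 ≥ 2 → met
12. condition 'administers injections' holds; disaster preparedness plan absent → not met
Not met: 1, 2, 3, 5, 7, 12

1, 2, 3, 5, 7, 12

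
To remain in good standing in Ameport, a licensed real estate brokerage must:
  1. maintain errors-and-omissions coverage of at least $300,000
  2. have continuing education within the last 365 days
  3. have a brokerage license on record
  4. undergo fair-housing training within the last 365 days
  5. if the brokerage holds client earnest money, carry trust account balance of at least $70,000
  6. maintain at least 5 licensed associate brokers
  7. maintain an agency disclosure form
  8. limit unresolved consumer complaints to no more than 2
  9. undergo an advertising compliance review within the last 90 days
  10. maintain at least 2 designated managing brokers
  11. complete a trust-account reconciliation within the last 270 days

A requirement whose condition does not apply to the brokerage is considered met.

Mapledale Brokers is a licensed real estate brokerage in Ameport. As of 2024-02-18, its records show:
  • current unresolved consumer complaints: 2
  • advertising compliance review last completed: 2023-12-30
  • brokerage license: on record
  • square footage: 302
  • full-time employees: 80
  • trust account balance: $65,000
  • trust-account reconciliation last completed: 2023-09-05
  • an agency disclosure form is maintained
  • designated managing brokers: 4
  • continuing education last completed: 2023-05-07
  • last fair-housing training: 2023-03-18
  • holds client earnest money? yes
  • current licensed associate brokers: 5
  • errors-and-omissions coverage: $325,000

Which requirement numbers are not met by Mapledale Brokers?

1. errors-and-omissions coverage $325,000 ≥ $300,000 → met
2. continuing education 287 days ago vs limit 365 → met
3. brokerage license present → met
4. fair-housing training 337 days ago vs limit 365 → met
5. condition 'holds client earnest money' holds; trust account balance $65,000 < $70,000 → not met
6. licensed associate brokers 5 ≥ 5 → met
7. agency disclosure form present → met
8. unresolved consumer complaints 2 ≤ 2 → met
9. advertising compliance review 50 days ago vs limit 90 → met
10. designated managing brokers 4 ≥ 2 → met
11. trust-account reconciliation 166 days ago vs limit 270 → met
Not met: 5

5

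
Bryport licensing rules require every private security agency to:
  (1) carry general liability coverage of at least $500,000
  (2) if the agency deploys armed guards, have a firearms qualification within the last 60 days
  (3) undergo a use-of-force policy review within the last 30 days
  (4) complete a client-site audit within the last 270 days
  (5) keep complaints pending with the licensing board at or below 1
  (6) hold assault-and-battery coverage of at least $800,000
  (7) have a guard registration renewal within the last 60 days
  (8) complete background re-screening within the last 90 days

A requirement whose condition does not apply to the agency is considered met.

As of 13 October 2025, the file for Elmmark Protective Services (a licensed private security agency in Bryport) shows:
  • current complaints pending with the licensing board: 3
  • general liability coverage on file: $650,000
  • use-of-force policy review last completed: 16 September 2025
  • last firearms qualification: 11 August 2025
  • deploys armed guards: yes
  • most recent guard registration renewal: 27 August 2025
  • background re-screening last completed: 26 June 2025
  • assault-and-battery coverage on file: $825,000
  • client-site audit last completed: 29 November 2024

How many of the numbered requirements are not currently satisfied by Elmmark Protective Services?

1. general liability coverage $650,000 ≥ $500,000 → met
2. condition 'deploys armed guards' holds; firearms qualification 63 days ago vs limit 60 → not met
3. use-of-force policy review 27 days ago vs limit 30 → met
4. client-site audit 318 days ago vs limit 270 → not met
5. complaints pending with the licensing board 3 > 1 → not met
6. assault-and-battery coverage $825,000 ≥ $800,000 → met
7. guard registration renewal 47 days ago vs limit 60 → met
8. background re-screening 109 days ago vs limit 90 → not met
Not met: 4 of 8

4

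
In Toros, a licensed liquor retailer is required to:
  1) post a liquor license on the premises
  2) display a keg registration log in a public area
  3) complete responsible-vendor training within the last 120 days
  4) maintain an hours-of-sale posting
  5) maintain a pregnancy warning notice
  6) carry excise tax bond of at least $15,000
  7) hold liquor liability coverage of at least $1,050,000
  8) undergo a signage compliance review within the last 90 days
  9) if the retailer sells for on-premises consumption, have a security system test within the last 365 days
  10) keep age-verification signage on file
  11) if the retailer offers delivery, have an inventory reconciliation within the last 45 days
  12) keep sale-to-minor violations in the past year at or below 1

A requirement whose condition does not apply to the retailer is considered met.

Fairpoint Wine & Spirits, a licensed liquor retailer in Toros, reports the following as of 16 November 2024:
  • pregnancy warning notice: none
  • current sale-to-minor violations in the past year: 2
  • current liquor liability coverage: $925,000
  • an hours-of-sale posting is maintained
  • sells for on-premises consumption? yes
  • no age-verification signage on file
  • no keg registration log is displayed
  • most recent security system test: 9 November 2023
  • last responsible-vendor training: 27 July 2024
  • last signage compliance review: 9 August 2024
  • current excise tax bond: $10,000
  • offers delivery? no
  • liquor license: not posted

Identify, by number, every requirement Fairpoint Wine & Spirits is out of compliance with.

1, 2, 5, 6, 7, 8, 9, 10, 12

1. liquor license absent → not met
2. keg registration log absent → not met
3. responsible-vendor training 112 days ago vs limit 120 → met
4. hours-of-sale posting present → met
5. pregnancy warning notice absent → not met
6. excise tax bond $10,000 < $15,000 → not met
7. liquor liability coverage $925,000 < $1,050,000 → not met
8. signage compliance review 99 days ago vs limit 90 → not met
9. condition 'sells for on-premises consumption' holds; security system test 373 days ago vs limit 365 → not met
10. age-verification signage absent → not met
11. condition 'offers delivery' does not hold → requirement n/a → met
12. sale-to-minor violations in the past year 2 > 1 → not met
Not met: 1, 2, 5, 6, 7, 8, 9, 10, 12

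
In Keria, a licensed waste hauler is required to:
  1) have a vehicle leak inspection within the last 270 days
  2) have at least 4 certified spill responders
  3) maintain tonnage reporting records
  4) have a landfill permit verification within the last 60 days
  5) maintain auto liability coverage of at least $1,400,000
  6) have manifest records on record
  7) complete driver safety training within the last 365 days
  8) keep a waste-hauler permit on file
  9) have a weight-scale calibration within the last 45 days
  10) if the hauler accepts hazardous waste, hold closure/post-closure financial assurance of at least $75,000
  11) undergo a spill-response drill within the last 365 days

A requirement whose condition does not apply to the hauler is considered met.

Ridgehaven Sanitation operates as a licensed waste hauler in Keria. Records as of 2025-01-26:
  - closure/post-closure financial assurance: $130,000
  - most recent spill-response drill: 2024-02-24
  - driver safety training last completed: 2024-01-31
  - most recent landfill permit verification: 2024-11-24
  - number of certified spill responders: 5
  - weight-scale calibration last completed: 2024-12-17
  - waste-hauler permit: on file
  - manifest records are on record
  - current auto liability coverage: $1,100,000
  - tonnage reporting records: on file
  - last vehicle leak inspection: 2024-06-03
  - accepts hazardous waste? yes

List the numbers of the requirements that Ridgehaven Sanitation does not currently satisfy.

1. vehicle leak inspection 237 days ago vs limit 270 → met
2. certified spill responders 5 ≥ 4 → met
3. tonnage reporting records present → met
4. landfill permit verification 63 days ago vs limit 60 → not met
5. auto liability coverage $1,100,000 < $1,400,000 → not met
6. manifest records present → met
7. driver safety training 361 days ago vs limit 365 → met
8. waste-hauler permit present → met
9. weight-scale calibration 40 days ago vs limit 45 → met
10. condition 'accepts hazardous waste' holds; closure/post-closure financial assurance $130,000 ≥ $75,000 → met
11. spill-response drill 337 days ago vs limit 365 → met
Not met: 4, 5

4, 5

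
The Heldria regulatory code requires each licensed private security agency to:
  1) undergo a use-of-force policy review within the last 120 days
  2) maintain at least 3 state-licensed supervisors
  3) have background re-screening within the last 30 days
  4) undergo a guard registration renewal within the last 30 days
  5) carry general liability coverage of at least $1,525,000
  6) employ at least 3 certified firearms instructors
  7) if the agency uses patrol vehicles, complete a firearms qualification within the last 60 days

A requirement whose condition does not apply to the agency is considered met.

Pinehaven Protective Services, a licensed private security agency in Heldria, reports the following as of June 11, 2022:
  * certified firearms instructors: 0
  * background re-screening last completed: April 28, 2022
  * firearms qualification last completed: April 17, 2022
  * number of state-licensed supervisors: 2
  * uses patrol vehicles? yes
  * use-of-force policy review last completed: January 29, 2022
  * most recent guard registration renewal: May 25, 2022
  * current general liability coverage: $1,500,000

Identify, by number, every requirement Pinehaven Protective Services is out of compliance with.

1, 2, 3, 5, 6

1. use-of-force policy review 133 days ago vs limit 120 → not met
2. state-licensed supervisors 2 < 3 → not met
3. background re-screening 44 days ago vs limit 30 → not met
4. guard registration renewal 17 days ago vs limit 30 → met
5. general liability coverage $1,500,000 < $1,525,000 → not met
6. certified firearms instructors 0 < 3 → not met
7. condition 'uses patrol vehicles' holds; firearms qualification 55 days ago vs limit 60 → met
Not met: 1, 2, 3, 5, 6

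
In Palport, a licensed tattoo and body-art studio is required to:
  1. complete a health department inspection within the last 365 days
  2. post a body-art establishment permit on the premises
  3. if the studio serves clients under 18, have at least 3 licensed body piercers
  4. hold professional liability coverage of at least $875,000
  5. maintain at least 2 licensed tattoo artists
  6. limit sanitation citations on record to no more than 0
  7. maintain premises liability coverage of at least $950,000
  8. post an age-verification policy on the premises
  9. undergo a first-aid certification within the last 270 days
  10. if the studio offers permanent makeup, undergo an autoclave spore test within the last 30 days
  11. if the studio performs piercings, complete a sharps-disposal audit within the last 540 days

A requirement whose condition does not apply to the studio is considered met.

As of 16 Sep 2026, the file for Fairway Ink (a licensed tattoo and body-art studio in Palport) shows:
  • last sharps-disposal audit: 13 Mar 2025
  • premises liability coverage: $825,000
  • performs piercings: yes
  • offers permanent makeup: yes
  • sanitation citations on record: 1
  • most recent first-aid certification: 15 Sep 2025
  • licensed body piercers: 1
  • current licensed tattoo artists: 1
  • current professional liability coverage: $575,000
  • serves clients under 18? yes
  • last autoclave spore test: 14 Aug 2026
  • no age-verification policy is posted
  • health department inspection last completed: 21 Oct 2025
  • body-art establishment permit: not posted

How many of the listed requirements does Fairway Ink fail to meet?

10

1. health department inspection 330 days ago vs limit 365 → met
2. body-art establishment permit absent → not met
3. condition 'serves clients under 18' holds; licensed body piercers 1 < 3 → not met
4. professional liability coverage $575,000 < $875,000 → not met
5. licensed tattoo artists 1 < 2 → not met
6. sanitation citations on record 1 > 0 → not met
7. premises liability coverage $825,000 < $950,000 → not met
8. age-verification policy absent → not met
9. first-aid certification 366 days ago vs limit 270 → not met
10. condition 'offers permanent makeup' holds; autoclave spore test 33 days ago vs limit 30 → not met
11. condition 'performs piercings' holds; sharps-disposal audit 552 days ago vs limit 540 → not met
Not met: 10 of 11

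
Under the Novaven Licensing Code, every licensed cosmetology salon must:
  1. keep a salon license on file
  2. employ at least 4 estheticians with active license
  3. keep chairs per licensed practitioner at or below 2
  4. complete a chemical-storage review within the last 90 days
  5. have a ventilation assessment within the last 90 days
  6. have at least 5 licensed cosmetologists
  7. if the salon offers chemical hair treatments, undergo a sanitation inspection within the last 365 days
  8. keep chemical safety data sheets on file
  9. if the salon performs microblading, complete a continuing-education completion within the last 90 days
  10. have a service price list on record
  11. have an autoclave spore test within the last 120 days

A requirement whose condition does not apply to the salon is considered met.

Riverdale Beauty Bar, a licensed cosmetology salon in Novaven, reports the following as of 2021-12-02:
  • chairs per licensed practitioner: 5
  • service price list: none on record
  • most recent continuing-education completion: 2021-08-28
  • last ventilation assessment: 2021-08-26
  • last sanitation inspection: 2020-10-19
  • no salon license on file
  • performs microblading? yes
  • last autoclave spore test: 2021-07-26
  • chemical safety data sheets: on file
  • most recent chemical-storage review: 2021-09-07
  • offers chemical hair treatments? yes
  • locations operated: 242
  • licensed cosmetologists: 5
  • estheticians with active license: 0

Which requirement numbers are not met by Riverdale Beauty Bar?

1. salon license absent → not met
2. estheticians with active license 0 < 4 → not met
3. chairs per licensed practitioner 5 > 2 → not met
4. chemical-storage review 86 days ago vs limit 90 → met
5. ventilation assessment 98 days ago vs limit 90 → not met
6. licensed cosmetologists 5 ≥ 5 → met
7. condition 'offers chemical hair treatments' holds; sanitation inspection 409 days ago vs limit 365 → not met
8. chemical safety data sheets present → met
9. condition 'performs microblading' holds; continuing-education completion 96 days ago vs limit 90 → not met
10. service price list absent → not met
11. autoclave spore test 129 days ago vs limit 120 → not met
Not met: 1, 2, 3, 5, 7, 9, 10, 11

1, 2, 3, 5, 7, 9, 10, 11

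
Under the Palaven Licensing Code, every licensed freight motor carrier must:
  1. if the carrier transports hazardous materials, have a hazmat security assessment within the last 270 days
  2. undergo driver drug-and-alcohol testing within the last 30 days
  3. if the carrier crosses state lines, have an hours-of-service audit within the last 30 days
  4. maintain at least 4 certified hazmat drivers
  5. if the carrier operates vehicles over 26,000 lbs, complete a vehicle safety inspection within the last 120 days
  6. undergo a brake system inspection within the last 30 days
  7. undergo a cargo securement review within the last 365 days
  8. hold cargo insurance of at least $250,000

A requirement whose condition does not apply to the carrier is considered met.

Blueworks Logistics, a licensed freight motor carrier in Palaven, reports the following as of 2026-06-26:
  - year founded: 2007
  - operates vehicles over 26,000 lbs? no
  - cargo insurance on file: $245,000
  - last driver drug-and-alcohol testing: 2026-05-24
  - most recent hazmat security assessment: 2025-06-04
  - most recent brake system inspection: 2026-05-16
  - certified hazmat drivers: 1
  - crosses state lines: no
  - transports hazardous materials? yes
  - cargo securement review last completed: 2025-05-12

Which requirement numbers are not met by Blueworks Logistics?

1. condition 'transports hazardous materials' holds; hazmat security assessment 387 days ago vs limit 270 → not met
2. driver drug-and-alcohol testing 33 days ago vs limit 30 → not met
3. condition 'crosses state lines' does not hold → requirement n/a → met
4. certified hazmat drivers 1 < 4 → not met
5. condition 'operates vehicles over 26,000 lbs' does not hold → requirement n/a → met
6. brake system inspection 41 days ago vs limit 30 → not met
7. cargo securement review 410 days ago vs limit 365 → not met
8. cargo insurance $245,000 < $250,000 → not met
Not met: 1, 2, 4, 6, 7, 8

1, 2, 4, 6, 7, 8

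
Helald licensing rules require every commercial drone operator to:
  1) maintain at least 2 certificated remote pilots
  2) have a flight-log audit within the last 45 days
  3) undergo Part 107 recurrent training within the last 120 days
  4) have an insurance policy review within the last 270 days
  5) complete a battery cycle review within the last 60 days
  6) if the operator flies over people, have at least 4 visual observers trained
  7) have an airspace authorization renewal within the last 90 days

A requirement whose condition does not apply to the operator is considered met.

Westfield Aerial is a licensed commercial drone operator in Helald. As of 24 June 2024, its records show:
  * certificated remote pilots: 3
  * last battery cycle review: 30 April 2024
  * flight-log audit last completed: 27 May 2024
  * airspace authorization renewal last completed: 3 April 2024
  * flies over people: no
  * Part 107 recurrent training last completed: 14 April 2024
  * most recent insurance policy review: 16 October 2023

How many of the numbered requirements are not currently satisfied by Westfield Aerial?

1. certificated remote pilots 3 ≥ 2 → met
2. flight-log audit 28 days ago vs limit 45 → met
3. Part 107 recurrent training 71 days ago vs limit 120 → met
4. insurance policy review 252 days ago vs limit 270 → met
5. battery cycle review 55 days ago vs limit 60 → met
6. condition 'flies over people' does not hold → requirement n/a → met
7. airspace authorization renewal 82 days ago vs limit 90 → met
Not met: 0 of 7

0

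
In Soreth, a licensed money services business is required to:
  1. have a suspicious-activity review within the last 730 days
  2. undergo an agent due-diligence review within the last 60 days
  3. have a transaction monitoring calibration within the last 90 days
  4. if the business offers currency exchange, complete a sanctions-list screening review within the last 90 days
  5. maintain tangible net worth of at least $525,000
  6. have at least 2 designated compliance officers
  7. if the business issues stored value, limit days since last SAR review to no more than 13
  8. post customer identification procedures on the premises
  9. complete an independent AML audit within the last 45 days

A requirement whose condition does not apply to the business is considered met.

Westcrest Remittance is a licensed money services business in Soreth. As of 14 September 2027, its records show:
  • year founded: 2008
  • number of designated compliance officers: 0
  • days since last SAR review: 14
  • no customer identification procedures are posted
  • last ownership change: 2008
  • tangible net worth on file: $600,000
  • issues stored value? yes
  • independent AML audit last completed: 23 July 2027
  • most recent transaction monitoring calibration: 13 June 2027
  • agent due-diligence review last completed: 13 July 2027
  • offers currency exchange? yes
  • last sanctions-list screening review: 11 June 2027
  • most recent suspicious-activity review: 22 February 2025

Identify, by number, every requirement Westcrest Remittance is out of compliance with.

1. suspicious-activity review 934 days ago vs limit 730 → not met
2. agent due-diligence review 63 days ago vs limit 60 → not met
3. transaction monitoring calibration 93 days ago vs limit 90 → not met
4. condition 'offers currency exchange' holds; sanctions-list screening review 95 days ago vs limit 90 → not met
5. tangible net worth $600,000 ≥ $525,000 → met
6. designated compliance officers 0 < 2 → not met
7. condition 'issues stored value' holds; days since last SAR review 14 > 13 → not met
8. customer identification procedures absent → not met
9. independent AML audit 53 days ago vs limit 45 → not met
Not met: 1, 2, 3, 4, 6, 7, 8, 9

1, 2, 3, 4, 6, 7, 8, 9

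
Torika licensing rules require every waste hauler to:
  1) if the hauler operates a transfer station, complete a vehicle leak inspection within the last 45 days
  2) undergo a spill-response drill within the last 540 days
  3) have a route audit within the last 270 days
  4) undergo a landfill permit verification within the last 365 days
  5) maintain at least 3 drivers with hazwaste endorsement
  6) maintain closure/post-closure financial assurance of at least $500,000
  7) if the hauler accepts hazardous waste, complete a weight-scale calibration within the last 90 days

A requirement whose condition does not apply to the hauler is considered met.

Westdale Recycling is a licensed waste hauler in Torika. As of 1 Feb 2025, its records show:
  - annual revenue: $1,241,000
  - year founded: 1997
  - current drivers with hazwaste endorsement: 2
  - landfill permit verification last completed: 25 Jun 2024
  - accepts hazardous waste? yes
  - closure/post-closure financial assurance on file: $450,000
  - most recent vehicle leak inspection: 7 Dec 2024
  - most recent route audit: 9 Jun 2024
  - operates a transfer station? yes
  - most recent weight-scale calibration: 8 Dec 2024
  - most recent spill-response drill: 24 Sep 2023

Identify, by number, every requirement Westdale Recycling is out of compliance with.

1. condition 'operates a transfer station' holds; vehicle leak inspection 56 days ago vs limit 45 → not met
2. spill-response drill 496 days ago vs limit 540 → met
3. route audit 237 days ago vs limit 270 → met
4. landfill permit verification 221 days ago vs limit 365 → met
5. drivers with hazwaste endorsement 2 < 3 → not met
6. closure/post-closure financial assurance $450,000 < $500,000 → not met
7. condition 'accepts hazardous waste' holds; weight-scale calibration 55 days ago vs limit 90 → met
Not met: 1, 5, 6

1, 5, 6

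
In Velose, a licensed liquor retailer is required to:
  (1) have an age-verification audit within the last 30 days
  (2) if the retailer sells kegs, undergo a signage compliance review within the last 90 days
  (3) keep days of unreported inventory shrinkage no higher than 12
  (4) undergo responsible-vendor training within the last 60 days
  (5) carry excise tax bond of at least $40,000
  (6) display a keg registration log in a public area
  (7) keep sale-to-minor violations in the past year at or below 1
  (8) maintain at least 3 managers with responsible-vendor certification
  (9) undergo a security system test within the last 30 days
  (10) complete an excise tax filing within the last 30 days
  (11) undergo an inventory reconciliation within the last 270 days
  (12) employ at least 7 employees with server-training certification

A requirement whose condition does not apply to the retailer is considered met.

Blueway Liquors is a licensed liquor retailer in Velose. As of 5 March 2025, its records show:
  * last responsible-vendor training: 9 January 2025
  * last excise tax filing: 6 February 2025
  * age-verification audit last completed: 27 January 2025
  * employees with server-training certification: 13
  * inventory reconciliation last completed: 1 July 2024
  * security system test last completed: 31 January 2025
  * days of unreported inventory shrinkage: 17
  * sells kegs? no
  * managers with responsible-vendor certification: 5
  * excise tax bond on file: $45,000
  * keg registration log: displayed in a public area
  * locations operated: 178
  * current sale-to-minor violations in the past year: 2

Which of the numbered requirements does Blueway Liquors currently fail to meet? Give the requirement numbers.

1, 3, 7, 9

1. age-verification audit 37 days ago vs limit 30 → not met
2. condition 'sells kegs' does not hold → requirement n/a → met
3. days of unreported inventory shrinkage 17 > 12 → not met
4. responsible-vendor training 55 days ago vs limit 60 → met
5. excise tax bond $45,000 ≥ $40,000 → met
6. keg registration log present → met
7. sale-to-minor violations in the past year 2 > 1 → not met
8. managers with responsible-vendor certification 5 ≥ 3 → met
9. security system test 33 days ago vs limit 30 → not met
10. excise tax filing 27 days ago vs limit 30 → met
11. inventory reconciliation 247 days ago vs limit 270 → met
12. employees with server-training certification 13 ≥ 7 → met
Not met: 1, 3, 7, 9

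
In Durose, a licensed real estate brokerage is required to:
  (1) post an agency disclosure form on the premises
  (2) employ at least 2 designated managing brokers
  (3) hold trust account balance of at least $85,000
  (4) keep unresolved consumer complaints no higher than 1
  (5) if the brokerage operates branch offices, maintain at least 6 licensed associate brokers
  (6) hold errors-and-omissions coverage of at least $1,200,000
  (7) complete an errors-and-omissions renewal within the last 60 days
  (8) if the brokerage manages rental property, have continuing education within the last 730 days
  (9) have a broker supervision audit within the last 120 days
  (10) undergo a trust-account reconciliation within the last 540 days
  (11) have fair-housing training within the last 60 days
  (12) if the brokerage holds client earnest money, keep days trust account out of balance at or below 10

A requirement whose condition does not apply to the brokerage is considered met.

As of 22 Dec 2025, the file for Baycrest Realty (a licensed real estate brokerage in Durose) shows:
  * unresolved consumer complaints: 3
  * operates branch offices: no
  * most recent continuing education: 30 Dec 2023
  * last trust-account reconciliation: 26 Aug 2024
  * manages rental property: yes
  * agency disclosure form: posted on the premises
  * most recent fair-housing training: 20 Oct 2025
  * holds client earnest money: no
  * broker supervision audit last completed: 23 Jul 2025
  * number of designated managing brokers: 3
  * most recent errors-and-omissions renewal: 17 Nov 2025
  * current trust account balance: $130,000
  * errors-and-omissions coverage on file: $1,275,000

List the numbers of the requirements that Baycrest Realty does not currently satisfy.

1. agency disclosure form present → met
2. designated managing brokers 3 ≥ 2 → met
3. trust account balance $130,000 ≥ $85,000 → met
4. unresolved consumer complaints 3 > 1 → not met
5. condition 'operates branch offices' does not hold → requirement n/a → met
6. errors-and-omissions coverage $1,275,000 ≥ $1,200,000 → met
7. errors-and-omissions renewal 35 days ago vs limit 60 → met
8. condition 'manages rental property' holds; continuing education 723 days ago vs limit 730 → met
9. broker supervision audit 152 days ago vs limit 120 → not met
10. trust-account reconciliation 483 days ago vs limit 540 → met
11. fair-housing training 63 days ago vs limit 60 → not met
12. condition 'holds client earnest money' does not hold → requirement n/a → met
Not met: 4, 9, 11

4, 9, 11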